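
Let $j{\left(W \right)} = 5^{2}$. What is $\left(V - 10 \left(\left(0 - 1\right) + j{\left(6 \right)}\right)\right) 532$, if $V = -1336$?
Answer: $-838432$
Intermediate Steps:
$j{\left(W \right)} = 25$
$\left(V - 10 \left(\left(0 - 1\right) + j{\left(6 \right)}\right)\right) 532 = \left(-1336 - 10 \left(\left(0 - 1\right) + 25\right)\right) 532 = \left(-1336 - 10 \left(-1 + 25\right)\right) 532 = \left(-1336 - 240\right) 532 = \left(-1576\right) 532 = -838432$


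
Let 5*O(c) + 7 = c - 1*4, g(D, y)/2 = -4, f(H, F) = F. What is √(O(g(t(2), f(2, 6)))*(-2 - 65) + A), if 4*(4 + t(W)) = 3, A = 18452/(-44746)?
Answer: 3*√353427511515/111865 ≈ 15.943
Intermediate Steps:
A = -9226/22373 (A = 18452*(-1/44746) = -9226/22373 ≈ -0.41237)
t(W) = -13/4 (t(W) = -4 + (¼)*3 = -4 + ¾ = -13/4)
g(D, y) = -8 (g(D, y) = 2*(-4) = -8)
O(c) = -11/5 + c/5 (O(c) = -7/5 + (c - 1*4)/5 = -7/5 + (c - 4)/5 = -7/5 + (-4 + c)/5 = -7/5 + (-⅘ + c/5) = -11/5 + c/5)
√(O(g(t(2), f(2, 6)))*(-2 - 65) + A) = √((-11/5 + (⅕)*(-8))*(-2 - 65) - 9226/22373) = √((-11/5 - 8/5)*(-67) - 9226/22373) = √(-19/5*(-67) - 9226/22373) = √(1273/5 - 9226/22373) = √(28434699/111865) = 3*√353427511515/111865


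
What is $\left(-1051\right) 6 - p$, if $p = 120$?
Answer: $-6426$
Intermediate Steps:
$\left(-1051\right) 6 - p = \left(-1051\right) 6 - 120 = -6306 - 120 = -6426$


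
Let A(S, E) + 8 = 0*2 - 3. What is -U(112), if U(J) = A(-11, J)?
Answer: 11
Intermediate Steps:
A(S, E) = -11 (A(S, E) = -8 + (0*2 - 3) = -8 + (0 - 3) = -8 - 3 = -11)
U(J) = -11
-U(112) = -1*(-11) = 11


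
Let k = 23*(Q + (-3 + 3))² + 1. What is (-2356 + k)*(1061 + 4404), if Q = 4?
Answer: -10858955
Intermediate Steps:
k = 369 (k = 23*(4 + (-3 + 3))² + 1 = 23*(4 + 0)² + 1 = 23*4² + 1 = 23*16 + 1 = 368 + 1 = 369)
(-2356 + k)*(1061 + 4404) = (-2356 + 369)*(1061 + 4404) = -1987*5465 = -10858955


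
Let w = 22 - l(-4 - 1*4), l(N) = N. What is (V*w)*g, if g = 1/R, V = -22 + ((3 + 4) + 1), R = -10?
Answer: 42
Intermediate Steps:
w = 30 (w = 22 - (-4 - 1*4) = 22 - (-4 - 4) = 22 - 1*(-8) = 22 + 8 = 30)
V = -14 (V = -22 + (7 + 1) = -22 + 8 = -14)
g = -⅒ (g = 1/(-10) = -⅒ ≈ -0.10000)
(V*w)*g = -14*30*(-⅒) = -420*(-⅒) = 42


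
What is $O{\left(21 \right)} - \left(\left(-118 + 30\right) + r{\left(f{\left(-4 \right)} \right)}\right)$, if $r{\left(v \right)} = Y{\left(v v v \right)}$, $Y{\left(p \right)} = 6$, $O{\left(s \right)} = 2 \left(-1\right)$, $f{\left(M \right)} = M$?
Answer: $80$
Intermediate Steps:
$O{\left(s \right)} = -2$
$r{\left(v \right)} = 6$
$O{\left(21 \right)} - \left(\left(-118 + 30\right) + r{\left(f{\left(-4 \right)} \right)}\right) = -2 - \left(\left(-118 + 30\right) + 6\right) = -2 - \left(-88 + 6\right) = -2 - -82 = -2 + 82 = 80$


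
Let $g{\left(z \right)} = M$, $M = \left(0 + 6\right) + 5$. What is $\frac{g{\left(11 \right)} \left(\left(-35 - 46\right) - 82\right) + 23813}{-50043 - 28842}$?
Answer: $- \frac{1468}{5259} \approx -0.27914$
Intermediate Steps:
$M = 11$ ($M = 6 + 5 = 11$)
$g{\left(z \right)} = 11$
$\frac{g{\left(11 \right)} \left(\left(-35 - 46\right) - 82\right) + 23813}{-50043 - 28842} = \frac{11 \left(\left(-35 - 46\right) - 82\right) + 23813}{-50043 - 28842} = \frac{11 \left(\left(-35 - 46\right) - 82\right) + 23813}{-78885} = \left(11 \left(-81 - 82\right) + 23813\right) \left(- \frac{1}{78885}\right) = \left(11 \left(-163\right) + 23813\right) \left(- \frac{1}{78885}\right) = \left(-1793 + 23813\right) \left(- \frac{1}{78885}\right) = 22020 \left(- \frac{1}{78885}\right) = - \frac{1468}{5259}$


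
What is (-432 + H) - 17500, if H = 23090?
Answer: 5158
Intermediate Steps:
(-432 + H) - 17500 = (-432 + 23090) - 17500 = 22658 - 17500 = 5158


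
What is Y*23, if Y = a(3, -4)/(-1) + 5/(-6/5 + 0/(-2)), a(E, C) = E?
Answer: -989/6 ≈ -164.83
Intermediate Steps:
Y = -43/6 (Y = 3/(-1) + 5/(-6/5 + 0/(-2)) = 3*(-1) + 5/(-6*⅕ + 0*(-½)) = -3 + 5/(-6/5 + 0) = -3 + 5/(-6/5) = -3 + 5*(-⅚) = -3 - 25/6 = -43/6 ≈ -7.1667)
Y*23 = -43/6*23 = -989/6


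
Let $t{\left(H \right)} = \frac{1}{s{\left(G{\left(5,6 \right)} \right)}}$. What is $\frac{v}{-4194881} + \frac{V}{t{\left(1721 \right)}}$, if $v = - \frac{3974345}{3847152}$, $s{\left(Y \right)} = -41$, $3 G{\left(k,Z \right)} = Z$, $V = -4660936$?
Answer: $\frac{3084011488133085021257}{16138344828912} \approx 1.911 \cdot 10^{8}$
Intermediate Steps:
$G{\left(k,Z \right)} = \frac{Z}{3}$
$v = - \frac{3974345}{3847152}$ ($v = \left(-3974345\right) \frac{1}{3847152} = - \frac{3974345}{3847152} \approx -1.0331$)
$t{\left(H \right)} = - \frac{1}{41}$ ($t{\left(H \right)} = \frac{1}{-41} = - \frac{1}{41}$)
$\frac{v}{-4194881} + \frac{V}{t{\left(1721 \right)}} = - \frac{3974345}{3847152 \left(-4194881\right)} - \frac{4660936}{- \frac{1}{41}} = \left(- \frac{3974345}{3847152}\right) \left(- \frac{1}{4194881}\right) - -191098376 = \frac{3974345}{16138344828912} + 191098376 = \frac{3084011488133085021257}{16138344828912}$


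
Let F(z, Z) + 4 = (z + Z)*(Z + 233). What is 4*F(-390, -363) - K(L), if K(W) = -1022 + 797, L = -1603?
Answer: 391769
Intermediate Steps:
K(W) = -225
F(z, Z) = -4 + (233 + Z)*(Z + z) (F(z, Z) = -4 + (z + Z)*(Z + 233) = -4 + (Z + z)*(233 + Z) = -4 + (233 + Z)*(Z + z))
4*F(-390, -363) - K(L) = 4*(-4 + (-363)² + 233*(-363) + 233*(-390) - 363*(-390)) - 1*(-225) = 4*(-4 + 131769 - 84579 - 90870 + 141570) + 225 = 4*97886 + 225 = 391544 + 225 = 391769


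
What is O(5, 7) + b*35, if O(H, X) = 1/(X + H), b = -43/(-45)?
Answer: 1207/36 ≈ 33.528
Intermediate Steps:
b = 43/45 (b = -43*(-1/45) = 43/45 ≈ 0.95556)
O(H, X) = 1/(H + X)
O(5, 7) + b*35 = 1/(5 + 7) + (43/45)*35 = 1/12 + 301/9 = 1207/36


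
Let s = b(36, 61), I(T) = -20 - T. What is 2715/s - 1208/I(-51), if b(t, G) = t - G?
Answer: -22873/155 ≈ -147.57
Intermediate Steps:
s = -25 (s = 36 - 1*61 = 36 - 61 = -25)
2715/s - 1208/I(-51) = 2715/(-25) - 1208/(-20 - 1*(-51)) = 2715*(-1/25) - 1208/(-20 + 51) = -543/5 - 1208/31 = -22873/155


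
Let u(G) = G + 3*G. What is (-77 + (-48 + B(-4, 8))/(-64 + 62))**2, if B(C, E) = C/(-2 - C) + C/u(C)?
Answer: 173889/64 ≈ 2717.0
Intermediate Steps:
u(G) = 4*G
B(C, E) = 1/4 + C/(-2 - C) (B(C, E) = C/(-2 - C) + C/((4*C)) = C/(-2 - C) + C*(1/(4*C)) = C/(-2 - C) + 1/4 = 1/4 + C/(-2 - C))
(-77 + (-48 + B(-4, 8))/(-64 + 62))**2 = (-77 + (-48 + (2 - 3*(-4))/(4*(2 - 4)))/(-64 + 62))**2 = (-77 + (-48 + (1/4)*(2 + 12)/(-2))/(-2))**2 = (-77 + (-48 + (1/4)*(-1/2)*14)*(-1/2))**2 = (-77 + (-48 - 7/4)*(-1/2))**2 = (-77 - 199/4*(-1/2))**2 = (-77 + 199/8)**2 = (-417/8)**2 = 173889/64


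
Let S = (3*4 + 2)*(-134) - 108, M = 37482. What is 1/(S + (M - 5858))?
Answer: 1/29640 ≈ 3.3738e-5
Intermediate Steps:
S = -1984 (S = (12 + 2)*(-134) - 108 = 14*(-134) - 108 = -1876 - 108 = -1984)
1/(S + (M - 5858)) = 1/(-1984 + (37482 - 5858)) = 1/(-1984 + 31624) = 1/29640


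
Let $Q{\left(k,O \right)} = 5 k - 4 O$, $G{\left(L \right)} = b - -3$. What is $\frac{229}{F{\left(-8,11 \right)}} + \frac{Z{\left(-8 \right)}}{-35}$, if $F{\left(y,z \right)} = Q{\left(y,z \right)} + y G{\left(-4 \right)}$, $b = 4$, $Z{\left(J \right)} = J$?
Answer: $- \frac{197}{140} \approx -1.4071$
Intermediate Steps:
$G{\left(L \right)} = 7$ ($G{\left(L \right)} = 4 - -3 = 4 + 3 = 7$)
$Q{\left(k,O \right)} = - 4 O + 5 k$
$F{\left(y,z \right)} = - 4 z + 12 y$ ($F{\left(y,z \right)} = \left(- 4 z + 5 y\right) + y 7 = \left(- 4 z + 5 y\right) + 7 y = - 4 z + 12 y$)
$\frac{229}{F{\left(-8,11 \right)}} + \frac{Z{\left(-8 \right)}}{-35} = \frac{229}{\left(-4\right) 11 + 12 \left(-8\right)} - \frac{8}{-35} = \frac{229}{-44 - 96} - - \frac{8}{35} = \frac{229}{-140} + \frac{8}{35} = 229 \left(- \frac{1}{140}\right) + \frac{8}{35} = - \frac{229}{140} + \frac{8}{35} = - \frac{197}{140}$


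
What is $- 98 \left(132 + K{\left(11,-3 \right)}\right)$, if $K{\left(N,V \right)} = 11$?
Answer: $-14014$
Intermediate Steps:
$- 98 \left(132 + K{\left(11,-3 \right)}\right) = - 98 \left(132 + 11\right) = \left(-98\right) 143 = -14014$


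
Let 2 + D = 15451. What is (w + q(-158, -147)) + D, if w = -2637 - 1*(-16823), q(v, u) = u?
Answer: 29488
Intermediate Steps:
D = 15449 (D = -2 + 15451 = 15449)
w = 14186 (w = -2637 + 16823 = 14186)
(w + q(-158, -147)) + D = (14186 - 147) + 15449 = 14039 + 15449 = 29488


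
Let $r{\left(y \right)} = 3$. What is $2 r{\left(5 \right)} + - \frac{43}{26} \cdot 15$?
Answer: $- \frac{489}{26} \approx -18.808$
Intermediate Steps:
$2 r{\left(5 \right)} + - \frac{43}{26} \cdot 15 = 2 \cdot 3 + - \frac{43}{26} \cdot 15 = 6 + \left(-43\right) \frac{1}{26} \cdot 15 = 6 - \frac{645}{26} = - \frac{489}{26}$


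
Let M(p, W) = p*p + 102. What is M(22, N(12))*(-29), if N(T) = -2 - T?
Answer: -16994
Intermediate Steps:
M(p, W) = 102 + p² (M(p, W) = p² + 102 = 102 + p²)
M(22, N(12))*(-29) = (102 + 22²)*(-29) = (102 + 484)*(-29) = 586*(-29) = -16994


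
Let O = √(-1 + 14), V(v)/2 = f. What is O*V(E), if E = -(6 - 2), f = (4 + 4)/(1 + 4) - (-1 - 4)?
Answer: 66*√13/5 ≈ 47.593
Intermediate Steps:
f = 33/5 (f = 8/5 - 1*(-5) = 8*(⅕) + 5 = 8/5 + 5 = 33/5 ≈ 6.6000)
E = -4 (E = -1*4 = -4)
V(v) = 66/5 (V(v) = 2*(33/5) = 66/5)
O = √13 ≈ 3.6056
O*V(E) = √13*(66/5) = 66*√13/5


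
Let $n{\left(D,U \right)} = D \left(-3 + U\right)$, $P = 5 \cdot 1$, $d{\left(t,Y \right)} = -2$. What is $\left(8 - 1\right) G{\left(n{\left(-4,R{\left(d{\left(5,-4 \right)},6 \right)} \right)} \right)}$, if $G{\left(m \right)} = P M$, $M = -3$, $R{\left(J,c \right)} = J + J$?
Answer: $-105$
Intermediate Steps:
$R{\left(J,c \right)} = 2 J$
$P = 5$
$G{\left(m \right)} = -15$ ($G{\left(m \right)} = 5 \left(-3\right) = -15$)
$\left(8 - 1\right) G{\left(n{\left(-4,R{\left(d{\left(5,-4 \right)},6 \right)} \right)} \right)} = \left(8 - 1\right) \left(-15\right) = 7 \left(-15\right) = -105$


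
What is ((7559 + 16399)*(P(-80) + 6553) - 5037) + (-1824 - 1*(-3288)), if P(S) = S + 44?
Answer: 156130713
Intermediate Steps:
P(S) = 44 + S
((7559 + 16399)*(P(-80) + 6553) - 5037) + (-1824 - 1*(-3288)) = ((7559 + 16399)*((44 - 80) + 6553) - 5037) + (-1824 - 1*(-3288)) = (23958*(-36 + 6553) - 5037) + (-1824 + 3288) = (23958*6517 - 5037) + 1464 = (156134286 - 5037) + 1464 = 156129249 + 1464 = 156130713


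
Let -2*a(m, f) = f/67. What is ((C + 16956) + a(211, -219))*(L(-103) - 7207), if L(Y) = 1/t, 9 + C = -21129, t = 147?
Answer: 98909787222/3283 ≈ 3.0128e+7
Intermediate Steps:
a(m, f) = -f/134 (a(m, f) = -f/(2*67) = -f/134)
C = -21138 (C = -9 - 21129 = -21138)
L(Y) = 1/147
((C + 16956) + a(211, -219))*(L(-103) - 7207) = ((-21138 + 16956) - 1/134*(-219))*(1/147 - 7207) = (-4182 + 219/134)*(-1059428/147) = -560169/134*(-1059428/147) = 98909787222/3283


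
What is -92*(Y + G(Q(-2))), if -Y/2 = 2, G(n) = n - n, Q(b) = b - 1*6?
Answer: 368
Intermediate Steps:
Q(b) = -6 + b (Q(b) = b - 6 = -6 + b)
G(n) = 0
Y = -4 (Y = -2*2 = -4)
-92*(Y + G(Q(-2))) = -92*(-4 + 0) = -92*(-4) = 368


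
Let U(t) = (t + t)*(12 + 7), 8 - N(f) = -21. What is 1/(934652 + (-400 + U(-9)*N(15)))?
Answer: 1/924334 ≈ 1.0819e-6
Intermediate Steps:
N(f) = 29 (N(f) = 8 - 1*(-21) = 8 + 21 = 29)
U(t) = 38*t (U(t) = (2*t)*19 = 38*t)
1/(934652 + (-400 + U(-9)*N(15))) = 1/(934652 + (-400 + (38*(-9))*29)) = 1/(934652 + (-400 - 342*29)) = 1/(934652 + (-400 - 9918)) = 1/(934652 - 10318) = 1/924334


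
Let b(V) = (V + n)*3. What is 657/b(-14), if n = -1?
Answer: -73/5 ≈ -14.600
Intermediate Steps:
b(V) = -3 + 3*V (b(V) = (V - 1)*3 = (-1 + V)*3 = -3 + 3*V)
657/b(-14) = 657/(-3 + 3*(-14)) = 657/(-3 - 42) = 657/(-45) = 657*(-1/45) = -73/5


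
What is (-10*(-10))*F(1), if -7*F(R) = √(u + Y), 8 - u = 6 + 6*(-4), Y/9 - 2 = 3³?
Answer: -100*√287/7 ≈ -242.02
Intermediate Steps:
Y = 261 (Y = 18 + 9*3³ = 18 + 9*27 = 18 + 243 = 261)
u = 26 (u = 8 - (6 + 6*(-4)) = 8 - (6 - 24) = 8 - 1*(-18) = 8 + 18 = 26)
F(R) = -√287/7 (F(R) = -√(26 + 261)/7 = -√287/7)
(-10*(-10))*F(1) = (-10*(-10))*(-√287/7) = 100*(-√287/7) = -100*√287/7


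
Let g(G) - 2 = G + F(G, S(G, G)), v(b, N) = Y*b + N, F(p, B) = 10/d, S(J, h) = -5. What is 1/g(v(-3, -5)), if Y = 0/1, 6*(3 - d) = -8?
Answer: -13/9 ≈ -1.4444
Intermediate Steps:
d = 13/3 (d = 3 - ⅙*(-8) = 3 + 4/3 = 13/3 ≈ 4.3333)
F(p, B) = 30/13 (F(p, B) = 10/(13/3) = 10*(3/13) = 30/13)
Y = 0 (Y = 0*1 = 0)
v(b, N) = N (v(b, N) = 0*b + N = 0 + N = N)
g(G) = 56/13 + G (g(G) = 2 + (G + 30/13) = 2 + (30/13 + G) = 56/13 + G)
1/g(v(-3, -5)) = 1/(56/13 - 5) = 1/(-9/13) = -13/9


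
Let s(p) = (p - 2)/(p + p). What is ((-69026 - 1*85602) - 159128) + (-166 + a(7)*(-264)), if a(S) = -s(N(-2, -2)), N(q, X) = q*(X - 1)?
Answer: -313834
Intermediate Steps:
N(q, X) = q*(-1 + X)
s(p) = (-2 + p)/(2*p) (s(p) = (-2 + p)/((2*p)) = (-2 + p)*(1/(2*p)) = (-2 + p)/(2*p))
a(S) = -⅓ (a(S) = -(-2 - 2*(-1 - 2))/(2*((-2*(-1 - 2)))) = -(-2 - 2*(-3))/(2*((-2*(-3)))) = -(-2 + 6)/(2*6) = -4/(2*6) = -1*⅓ = -⅓)
((-69026 - 1*85602) - 159128) + (-166 + a(7)*(-264)) = ((-69026 - 1*85602) - 159128) + (-166 - ⅓*(-264)) = ((-69026 - 85602) - 159128) + (-166 + 88) = (-154628 - 159128) - 78 = -313756 - 78 = -313834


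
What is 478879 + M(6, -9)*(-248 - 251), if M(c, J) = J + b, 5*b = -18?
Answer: 2425832/5 ≈ 4.8517e+5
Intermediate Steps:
b = -18/5 (b = (⅕)*(-18) = -18/5 ≈ -3.6000)
M(c, J) = -18/5 + J (M(c, J) = J - 18/5 = -18/5 + J)
478879 + M(6, -9)*(-248 - 251) = 478879 + (-18/5 - 9)*(-248 - 251) = 478879 - 63/5*(-499) = 478879 + 31437/5 = 2425832/5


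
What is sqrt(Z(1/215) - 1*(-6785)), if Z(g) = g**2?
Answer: 3*sqrt(34848514)/215 ≈ 82.371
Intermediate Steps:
sqrt(Z(1/215) - 1*(-6785)) = sqrt((1/215)**2 - 1*(-6785)) = sqrt((1/215)**2 + 6785) = sqrt(1/46225 + 6785) = sqrt(313636626/46225) = 3*sqrt(34848514)/215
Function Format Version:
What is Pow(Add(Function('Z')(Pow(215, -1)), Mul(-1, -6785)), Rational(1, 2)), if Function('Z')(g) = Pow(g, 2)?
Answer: Mul(Rational(3, 215), Pow(34848514, Rational(1, 2))) ≈ 82.371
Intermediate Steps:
Pow(Add(Function('Z')(Pow(215, -1)), Mul(-1, -6785)), Rational(1, 2)) = Pow(Add(Pow(Pow(215, -1), 2), Mul(-1, -6785)), Rational(1, 2)) = Pow(Add(Pow(Rational(1, 215), 2), 6785), Rational(1, 2)) = Pow(Add(Rational(1, 46225), 6785), Rational(1, 2)) = Pow(Rational(313636626, 46225), Rational(1, 2)) = Mul(Rational(3, 215), Pow(34848514, Rational(1, 2)))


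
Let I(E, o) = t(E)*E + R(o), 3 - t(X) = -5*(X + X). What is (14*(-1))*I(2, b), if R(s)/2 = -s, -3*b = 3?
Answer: -672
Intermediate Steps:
b = -1 (b = -1/3*3 = -1)
t(X) = 3 + 10*X (t(X) = 3 - (-5)*(X + X) = 3 - (-5)*2*X = 3 - (-10)*X = 3 + 10*X)
R(s) = -2*s (R(s) = 2*(-s) = -2*s)
I(E, o) = -2*o + E*(3 + 10*E) (I(E, o) = (3 + 10*E)*E - 2*o = E*(3 + 10*E) - 2*o = -2*o + E*(3 + 10*E))
(14*(-1))*I(2, b) = (14*(-1))*(-2*(-1) + 2*(3 + 10*2)) = -14*(2 + 2*(3 + 20)) = -14*(2 + 2*23) = -14*(2 + 46) = -14*48 = -672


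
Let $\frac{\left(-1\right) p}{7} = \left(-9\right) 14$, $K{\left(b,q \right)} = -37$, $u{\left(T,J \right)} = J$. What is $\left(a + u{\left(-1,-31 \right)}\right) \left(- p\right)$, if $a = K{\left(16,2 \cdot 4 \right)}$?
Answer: $59976$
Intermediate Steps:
$p = 882$ ($p = - 7 \left(\left(-9\right) 14\right) = \left(-7\right) \left(-126\right) = 882$)
$a = -37$
$\left(a + u{\left(-1,-31 \right)}\right) \left(- p\right) = \left(-37 - 31\right) \left(\left(-1\right) 882\right) = \left(-68\right) \left(-882\right) = 59976$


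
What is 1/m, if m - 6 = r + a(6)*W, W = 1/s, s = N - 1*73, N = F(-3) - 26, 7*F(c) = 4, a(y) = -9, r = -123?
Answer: -689/80550 ≈ -0.0085537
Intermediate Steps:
F(c) = 4/7 (F(c) = (⅐)*4 = 4/7)
N = -178/7 (N = 4/7 - 26 = -178/7 ≈ -25.429)
s = -689/7 (s = -178/7 - 1*73 = -178/7 - 73 = -689/7 ≈ -98.429)
W = -7/689 (W = 1/(-689/7) = -7/689 ≈ -0.010160)
m = -80550/689 (m = 6 + (-123 - 9*(-7/689)) = 6 + (-123 + 63/689) = 6 - 84684/689 = -80550/689 ≈ -116.91)
1/m = 1/(-80550/689) = -689/80550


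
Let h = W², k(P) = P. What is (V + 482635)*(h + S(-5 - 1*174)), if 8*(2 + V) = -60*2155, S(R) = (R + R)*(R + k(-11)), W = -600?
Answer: 199658703410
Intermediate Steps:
S(R) = 2*R*(-11 + R) (S(R) = (R + R)*(R - 11) = (2*R)*(-11 + R) = 2*R*(-11 + R))
h = 360000 (h = (-600)² = 360000)
V = -32329/2 (V = -2 + (-60*2155)/8 = -2 + (⅛)*(-129300) = -2 - 32325/2 = -32329/2 ≈ -16165.)
(V + 482635)*(h + S(-5 - 1*174)) = (-32329/2 + 482635)*(360000 + 2*(-5 - 1*174)*(-11 + (-5 - 1*174))) = 932941*(360000 + 2*(-5 - 174)*(-11 + (-5 - 174)))/2 = 932941*(360000 + 2*(-179)*(-11 - 179))/2 = 932941*(360000 + 2*(-179)*(-190))/2 = 932941*(360000 + 68020)/2 = (932941/2)*428020 = 199658703410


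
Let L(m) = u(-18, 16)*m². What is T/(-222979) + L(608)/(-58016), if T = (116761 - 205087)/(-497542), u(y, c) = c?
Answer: -10252762130652607/100568395070717 ≈ -101.95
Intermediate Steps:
T = 44163/248771 (T = -88326*(-1/497542) = 44163/248771 ≈ 0.17752)
L(m) = 16*m²
T/(-222979) + L(608)/(-58016) = (44163/248771)/(-222979) + (16*608²)/(-58016) = (44163/248771)*(-1/222979) + (16*369664)*(-1/58016) = -44163/55470708809 + 5914624*(-1/58016) = -44163/55470708809 - 184832/1813 = -10252762130652607/100568395070717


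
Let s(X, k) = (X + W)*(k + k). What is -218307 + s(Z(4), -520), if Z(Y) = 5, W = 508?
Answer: -751827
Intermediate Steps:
s(X, k) = 2*k*(508 + X) (s(X, k) = (X + 508)*(k + k) = (508 + X)*(2*k) = 2*k*(508 + X))
-218307 + s(Z(4), -520) = -218307 + 2*(-520)*(508 + 5) = -218307 + 2*(-520)*513 = -218307 - 533520 = -751827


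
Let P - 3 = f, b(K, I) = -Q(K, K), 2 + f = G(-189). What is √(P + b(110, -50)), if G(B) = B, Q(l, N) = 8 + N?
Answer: 3*I*√34 ≈ 17.493*I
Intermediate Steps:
f = -191 (f = -2 - 189 = -191)
b(K, I) = -8 - K (b(K, I) = -(8 + K) = -8 - K)
P = -188 (P = 3 - 191 = -188)
√(P + b(110, -50)) = √(-188 + (-8 - 1*110)) = √(-188 + (-8 - 110)) = √(-188 - 118) = √(-306) = 3*I*√34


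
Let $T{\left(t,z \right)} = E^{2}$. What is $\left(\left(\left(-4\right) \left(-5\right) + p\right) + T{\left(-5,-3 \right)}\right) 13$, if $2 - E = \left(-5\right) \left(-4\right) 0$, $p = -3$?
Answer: $273$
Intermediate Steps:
$E = 2$ ($E = 2 - \left(-5\right) \left(-4\right) 0 = 2 - 20 \cdot 0 = 2 - 0 = 2 + 0 = 2$)
$T{\left(t,z \right)} = 4$ ($T{\left(t,z \right)} = 2^{2} = 4$)
$\left(\left(\left(-4\right) \left(-5\right) + p\right) + T{\left(-5,-3 \right)}\right) 13 = \left(\left(\left(-4\right) \left(-5\right) - 3\right) + 4\right) 13 = \left(\left(20 - 3\right) + 4\right) 13 = \left(17 + 4\right) 13 = 21 \cdot 13 = 273$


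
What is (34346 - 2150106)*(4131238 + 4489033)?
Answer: -18238424570960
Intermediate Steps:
(34346 - 2150106)*(4131238 + 4489033) = -2115760*8620271 = -18238424570960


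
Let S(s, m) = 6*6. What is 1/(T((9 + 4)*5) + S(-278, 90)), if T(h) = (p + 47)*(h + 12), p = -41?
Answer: 1/498 ≈ 0.0020080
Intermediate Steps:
S(s, m) = 36
T(h) = 72 + 6*h (T(h) = (-41 + 47)*(h + 12) = 6*(12 + h) = 72 + 6*h)
1/(T((9 + 4)*5) + S(-278, 90)) = 1/((72 + 6*((9 + 4)*5)) + 36) = 1/((72 + 6*(13*5)) + 36) = 1/((72 + 6*65) + 36) = 1/((72 + 390) + 36) = 1/(462 + 36) = 1/498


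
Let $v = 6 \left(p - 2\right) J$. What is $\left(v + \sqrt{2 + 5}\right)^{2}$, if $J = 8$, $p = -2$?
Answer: $\left(192 - \sqrt{7}\right)^{2} \approx 35855.0$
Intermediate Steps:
$v = -192$ ($v = 6 \left(-2 - 2\right) 8 = 6 \left(-4\right) 8 = \left(-24\right) 8 = -192$)
$\left(v + \sqrt{2 + 5}\right)^{2} = \left(-192 + \sqrt{2 + 5}\right)^{2} = \left(-192 + \sqrt{7}\right)^{2}$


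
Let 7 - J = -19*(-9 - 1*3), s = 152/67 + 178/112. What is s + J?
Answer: -814717/3752 ≈ -217.14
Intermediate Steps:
s = 14475/3752 (s = 152*(1/67) + 178*(1/112) = 152/67 + 89/56 = 14475/3752 ≈ 3.8579)
J = -221 (J = 7 - (-19)*(-9 - 1*3) = 7 - (-19)*(-9 - 3) = 7 - (-19)*(-12) = 7 - 1*228 = 7 - 228 = -221)
s + J = 14475/3752 - 221 = -814717/3752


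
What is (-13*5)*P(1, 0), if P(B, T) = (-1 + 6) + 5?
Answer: -650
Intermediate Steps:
P(B, T) = 10 (P(B, T) = 5 + 5 = 10)
(-13*5)*P(1, 0) = -13*5*10 = -65*10 = -650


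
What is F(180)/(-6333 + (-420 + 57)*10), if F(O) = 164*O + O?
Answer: -1100/369 ≈ -2.9810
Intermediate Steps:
F(O) = 165*O
F(180)/(-6333 + (-420 + 57)*10) = (165*180)/(-6333 + (-420 + 57)*10) = 29700/(-6333 - 363*10) = 29700/(-6333 - 3630) = 29700/(-9963) = 29700*(-1/9963) = -1100/369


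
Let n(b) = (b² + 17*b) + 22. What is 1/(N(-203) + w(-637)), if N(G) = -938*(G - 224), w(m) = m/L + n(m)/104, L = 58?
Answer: 1508/609703595 ≈ 2.4733e-6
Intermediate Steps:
n(b) = 22 + b² + 17*b
w(m) = 11/52 + m²/104 + 545*m/3016 (w(m) = m/58 + (22 + m² + 17*m)/104 = m*(1/58) + (22 + m² + 17*m)*(1/104) = m/58 + (11/52 + m²/104 + 17*m/104) = 11/52 + m²/104 + 545*m/3016)
N(G) = 210112 - 938*G (N(G) = -938*(-224 + G) = 210112 - 938*G)
1/(N(-203) + w(-637)) = 1/((210112 - 938*(-203)) + (11/52 + (1/104)*(-637)² + (545/3016)*(-637))) = 1/((210112 + 190414) + (11/52 + (1/104)*405769 - 26705/232)) = 1/(400526 + (11/52 + 31213/8 - 26705/232)) = 1/(400526 + 5710387/1508) = 1/(609703595/1508) = 1508/609703595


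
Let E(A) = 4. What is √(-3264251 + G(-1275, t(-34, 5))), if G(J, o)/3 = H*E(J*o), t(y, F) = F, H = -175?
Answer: I*√3266351 ≈ 1807.3*I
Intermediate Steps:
G(J, o) = -2100 (G(J, o) = 3*(-175*4) = 3*(-700) = -2100)
√(-3264251 + G(-1275, t(-34, 5))) = √(-3264251 - 2100) = √(-3266351) = I*√3266351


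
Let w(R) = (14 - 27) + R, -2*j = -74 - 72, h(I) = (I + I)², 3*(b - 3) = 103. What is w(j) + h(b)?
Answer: 50716/9 ≈ 5635.1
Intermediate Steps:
b = 112/3 (b = 3 + (⅓)*103 = 3 + 103/3 = 112/3 ≈ 37.333)
h(I) = 4*I² (h(I) = (2*I)² = 4*I²)
j = 73 (j = -(-74 - 72)/2 = -½*(-146) = 73)
w(R) = -13 + R
w(j) + h(b) = (-13 + 73) + 4*(112/3)² = 60 + 4*(12544/9) = 60 + 50176/9 = 50716/9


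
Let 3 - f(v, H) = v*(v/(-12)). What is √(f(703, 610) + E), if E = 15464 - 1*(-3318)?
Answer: √2158887/6 ≈ 244.89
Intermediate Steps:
E = 18782 (E = 15464 + 3318 = 18782)
f(v, H) = 3 + v²/12 (f(v, H) = 3 - v*v/(-12) = 3 - v*v*(-1/12) = 3 - v*(-v/12) = 3 - (-1)*v²/12 = 3 + v²/12)
√(f(703, 610) + E) = √((3 + (1/12)*703²) + 18782) = √((3 + (1/12)*494209) + 18782) = √((3 + 494209/12) + 18782) = √(494245/12 + 18782) = √(719629/12) = √2158887/6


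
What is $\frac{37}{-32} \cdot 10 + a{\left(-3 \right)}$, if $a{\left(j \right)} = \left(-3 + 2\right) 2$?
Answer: $- \frac{217}{16} \approx -13.563$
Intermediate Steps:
$a{\left(j \right)} = -2$ ($a{\left(j \right)} = \left(-1\right) 2 = -2$)
$\frac{37}{-32} \cdot 10 + a{\left(-3 \right)} = \frac{37}{-32} \cdot 10 - 2 = 37 \left(- \frac{1}{32}\right) 10 - 2 = \left(- \frac{37}{32}\right) 10 - 2 = - \frac{185}{16} - 2 = - \frac{217}{16}$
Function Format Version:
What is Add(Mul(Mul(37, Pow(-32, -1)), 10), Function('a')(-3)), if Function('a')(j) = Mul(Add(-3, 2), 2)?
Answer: Rational(-217, 16) ≈ -13.563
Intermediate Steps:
Function('a')(j) = -2 (Function('a')(j) = Mul(-1, 2) = -2)
Add(Mul(Mul(37, Pow(-32, -1)), 10), Function('a')(-3)) = Add(Mul(Mul(37, Pow(-32, -1)), 10), -2) = Add(Mul(Mul(37, Rational(-1, 32)), 10), -2) = Add(Mul(Rational(-37, 32), 10), -2) = Add(Rational(-185, 16), -2) = Rational(-217, 16)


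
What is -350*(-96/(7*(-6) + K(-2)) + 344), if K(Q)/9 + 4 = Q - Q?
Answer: -1570800/13 ≈ -1.2083e+5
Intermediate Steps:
K(Q) = -36 (K(Q) = -36 + 9*(Q - Q) = -36 + 9*0 = -36 + 0 = -36)
-350*(-96/(7*(-6) + K(-2)) + 344) = -350*(-96/(7*(-6) - 36) + 344) = -350*(-96/(-42 - 36) + 344) = -350*(-96/(-78) + 344) = -350*(-96*(-1/78) + 344) = -350*(16/13 + 344) = -350*4488/13 = -1570800/13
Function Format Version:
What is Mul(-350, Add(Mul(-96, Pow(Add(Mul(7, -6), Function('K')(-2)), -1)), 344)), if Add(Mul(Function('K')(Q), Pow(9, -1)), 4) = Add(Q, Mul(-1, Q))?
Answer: Rational(-1570800, 13) ≈ -1.2083e+5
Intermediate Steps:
Function('K')(Q) = -36 (Function('K')(Q) = Add(-36, Mul(9, Add(Q, Mul(-1, Q)))) = Add(-36, Mul(9, 0)) = Add(-36, 0) = -36)
Mul(-350, Add(Mul(-96, Pow(Add(Mul(7, -6), Function('K')(-2)), -1)), 344)) = Mul(-350, Add(Mul(-96, Pow(Add(Mul(7, -6), -36), -1)), 344)) = Mul(-350, Add(Mul(-96, Pow(Add(-42, -36), -1)), 344)) = Mul(-350, Add(Mul(-96, Pow(-78, -1)), 344)) = Mul(-350, Add(Mul(-96, Rational(-1, 78)), 344)) = Mul(-350, Add(Rational(16, 13), 344)) = Mul(-350, Rational(4488, 13)) = Rational(-1570800, 13)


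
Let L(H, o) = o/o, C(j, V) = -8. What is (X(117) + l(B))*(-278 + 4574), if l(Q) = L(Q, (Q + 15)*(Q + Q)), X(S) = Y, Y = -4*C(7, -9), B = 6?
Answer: 141768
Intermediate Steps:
L(H, o) = 1
Y = 32 (Y = -4*(-8) = 32)
X(S) = 32
l(Q) = 1
(X(117) + l(B))*(-278 + 4574) = (32 + 1)*(-278 + 4574) = 33*4296 = 141768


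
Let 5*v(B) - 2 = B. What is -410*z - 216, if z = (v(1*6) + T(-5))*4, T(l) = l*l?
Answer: -43840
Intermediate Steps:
v(B) = ⅖ + B/5
T(l) = l²
z = 532/5 (z = ((⅖ + (1*6)/5) + (-5)²)*4 = ((⅖ + (⅕)*6) + 25)*4 = ((⅖ + 6/5) + 25)*4 = (8/5 + 25)*4 = (133/5)*4 = 532/5 ≈ 106.40)
-410*z - 216 = -410*532/5 - 216 = -43624 - 216 = -43840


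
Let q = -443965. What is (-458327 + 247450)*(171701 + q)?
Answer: 57414215528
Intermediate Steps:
(-458327 + 247450)*(171701 + q) = (-458327 + 247450)*(171701 - 443965) = -210877*(-272264) = 57414215528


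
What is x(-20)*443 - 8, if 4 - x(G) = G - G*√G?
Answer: 10624 - 17720*I*√5 ≈ 10624.0 - 39623.0*I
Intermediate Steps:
x(G) = 4 + G^(3/2) - G (x(G) = 4 - (G - G*√G) = 4 - (G - G^(3/2)) = 4 + (G^(3/2) - G) = 4 + G^(3/2) - G)
x(-20)*443 - 8 = (4 + (-20)^(3/2) - 1*(-20))*443 - 8 = (4 - 40*I*√5 + 20)*443 - 8 = (24 - 40*I*√5)*443 - 8 = (10632 - 17720*I*√5) - 8 = 10624 - 17720*I*√5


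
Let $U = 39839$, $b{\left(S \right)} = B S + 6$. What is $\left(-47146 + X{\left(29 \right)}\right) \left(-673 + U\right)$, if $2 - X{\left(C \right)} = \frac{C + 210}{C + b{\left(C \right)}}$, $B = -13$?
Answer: $- \frac{315736885247}{171} \approx -1.8464 \cdot 10^{9}$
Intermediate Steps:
$b{\left(S \right)} = 6 - 13 S$ ($b{\left(S \right)} = - 13 S + 6 = 6 - 13 S$)
$X{\left(C \right)} = 2 - \frac{210 + C}{6 - 12 C}$ ($X{\left(C \right)} = 2 - \frac{C + 210}{C - \left(-6 + 13 C\right)} = 2 - \frac{210 + C}{6 - 12 C}$)
$\left(-47146 + X{\left(29 \right)}\right) \left(-673 + U\right) = \left(-47146 + \frac{198 + 25 \cdot 29}{6 \left(-1 + 2 \cdot 29\right)}\right) \left(-673 + 39839\right) = \left(-47146 + \frac{198 + 725}{6 \left(-1 + 58\right)}\right) 39166 = \left(-47146 + \frac{1}{6} \cdot \frac{1}{57} \cdot 923\right) 39166 = \left(-47146 + \frac{923}{342}\right) 39166 = \left(- \frac{16123009}{342}\right) 39166 = - \frac{315736885247}{171}$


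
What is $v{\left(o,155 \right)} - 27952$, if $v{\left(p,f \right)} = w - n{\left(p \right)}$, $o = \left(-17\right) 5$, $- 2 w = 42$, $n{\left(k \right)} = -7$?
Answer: $-27966$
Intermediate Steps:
$w = -21$ ($w = \left(- \frac{1}{2}\right) 42 = -21$)
$o = -85$
$v{\left(p,f \right)} = -14$ ($v{\left(p,f \right)} = -21 - -7 = -21 + 7 = -14$)
$v{\left(o,155 \right)} - 27952 = -14 - 27952 = -27966$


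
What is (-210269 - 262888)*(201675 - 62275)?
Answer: -65958085800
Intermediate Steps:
(-210269 - 262888)*(201675 - 62275) = -473157*139400 = -65958085800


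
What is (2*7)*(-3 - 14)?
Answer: -238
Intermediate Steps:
(2*7)*(-3 - 14) = 14*(-17) = -238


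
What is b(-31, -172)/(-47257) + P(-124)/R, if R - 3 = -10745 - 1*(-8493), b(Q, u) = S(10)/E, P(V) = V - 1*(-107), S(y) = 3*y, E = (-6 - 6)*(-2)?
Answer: 3202231/425123972 ≈ 0.0075325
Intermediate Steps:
E = 24 (E = -12*(-2) = 24)
P(V) = 107 + V (P(V) = V + 107 = 107 + V)
b(Q, u) = 5/4 (b(Q, u) = (3*10)/24 = 30*(1/24) = 5/4)
R = -2249 (R = 3 + (-10745 - 1*(-8493)) = 3 + (-10745 + 8493) = 3 - 2252 = -2249)
b(-31, -172)/(-47257) + P(-124)/R = (5/4)/(-47257) + (107 - 124)/(-2249) = (5/4)*(-1/47257) - 17*(-1/2249) = -5/189028 + 17/2249 = 3202231/425123972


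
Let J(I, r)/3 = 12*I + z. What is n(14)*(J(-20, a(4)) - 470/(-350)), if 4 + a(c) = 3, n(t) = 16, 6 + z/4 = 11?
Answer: -368848/35 ≈ -10539.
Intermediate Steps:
z = 20 (z = -24 + 4*11 = -24 + 44 = 20)
a(c) = -1 (a(c) = -4 + 3 = -1)
J(I, r) = 60 + 36*I (J(I, r) = 3*(12*I + 20) = 3*(20 + 12*I) = 60 + 36*I)
n(14)*(J(-20, a(4)) - 470/(-350)) = 16*((60 + 36*(-20)) - 470/(-350)) = 16*((60 - 720) - 470*(-1/350)) = 16*(-660 + 47/35) = 16*(-23053/35) = -368848/35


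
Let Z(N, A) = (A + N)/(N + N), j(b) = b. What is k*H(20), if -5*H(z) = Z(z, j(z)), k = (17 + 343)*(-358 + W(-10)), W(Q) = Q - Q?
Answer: 25776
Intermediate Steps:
W(Q) = 0
Z(N, A) = (A + N)/(2*N) (Z(N, A) = (A + N)/((2*N)) = (A + N)*(1/(2*N)) = (A + N)/(2*N))
k = -128880 (k = (17 + 343)*(-358 + 0) = 360*(-358) = -128880)
H(z) = -1/5 (H(z) = -(z + z)/(10*z) = -2*z/(10*z) = -1/5*1 = -1/5)
k*H(20) = -128880*(-1/5) = 25776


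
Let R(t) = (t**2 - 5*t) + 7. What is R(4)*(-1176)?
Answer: -3528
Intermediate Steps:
R(t) = 7 + t**2 - 5*t
R(4)*(-1176) = (7 + 4**2 - 5*4)*(-1176) = (7 + 16 - 20)*(-1176) = 3*(-1176) = -3528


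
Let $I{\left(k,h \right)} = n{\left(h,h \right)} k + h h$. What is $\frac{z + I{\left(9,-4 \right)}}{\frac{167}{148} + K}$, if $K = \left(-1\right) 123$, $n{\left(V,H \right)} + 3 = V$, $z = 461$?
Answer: $- \frac{61272}{18037} \approx -3.397$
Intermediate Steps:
$n{\left(V,H \right)} = -3 + V$
$K = -123$
$I{\left(k,h \right)} = h^{2} + k \left(-3 + h\right)$ ($I{\left(k,h \right)} = \left(-3 + h\right) k + h h = k \left(-3 + h\right) + h^{2} = h^{2} + k \left(-3 + h\right)$)
$\frac{z + I{\left(9,-4 \right)}}{\frac{167}{148} + K} = \frac{461 + \left(\left(-4\right)^{2} + 9 \left(-3 - 4\right)\right)}{\frac{167}{148} - 123} = \frac{461 + \left(16 + 9 \left(-7\right)\right)}{167 \cdot \frac{1}{148} - 123} = \frac{461 + \left(16 - 63\right)}{\frac{167}{148} - 123} = \frac{461 - 47}{- \frac{18037}{148}} = 414 \left(- \frac{148}{18037}\right) = - \frac{61272}{18037}$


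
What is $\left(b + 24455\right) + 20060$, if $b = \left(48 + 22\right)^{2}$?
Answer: $49415$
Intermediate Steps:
$b = 4900$ ($b = 70^{2} = 4900$)
$\left(b + 24455\right) + 20060 = \left(4900 + 24455\right) + 20060 = 29355 + 20060 = 49415$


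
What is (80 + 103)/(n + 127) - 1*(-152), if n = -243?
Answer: 17449/116 ≈ 150.42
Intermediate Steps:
(80 + 103)/(n + 127) - 1*(-152) = (80 + 103)/(-243 + 127) - 1*(-152) = 183/(-116) + 152 = 183*(-1/116) + 152 = -183/116 + 152 = 17449/116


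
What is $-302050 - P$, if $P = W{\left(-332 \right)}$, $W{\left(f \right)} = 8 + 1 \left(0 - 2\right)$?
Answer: $-302056$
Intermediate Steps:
$W{\left(f \right)} = 6$ ($W{\left(f \right)} = 8 + 1 \left(-2\right) = 8 - 2 = 6$)
$P = 6$
$-302050 - P = -302050 - 6 = -302056$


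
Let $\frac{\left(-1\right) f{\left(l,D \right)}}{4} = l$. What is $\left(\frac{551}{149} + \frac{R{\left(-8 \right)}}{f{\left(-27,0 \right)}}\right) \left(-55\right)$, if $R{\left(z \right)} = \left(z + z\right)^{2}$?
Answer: $- \frac{1342715}{4023} \approx -333.76$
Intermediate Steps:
$R{\left(z \right)} = 4 z^{2}$ ($R{\left(z \right)} = \left(2 z\right)^{2} = 4 z^{2}$)
$f{\left(l,D \right)} = - 4 l$
$\left(\frac{551}{149} + \frac{R{\left(-8 \right)}}{f{\left(-27,0 \right)}}\right) \left(-55\right) = \left(\frac{551}{149} + \frac{4 \left(-8\right)^{2}}{\left(-4\right) \left(-27\right)}\right) \left(-55\right) = \left(551 \cdot \frac{1}{149} + \frac{4 \cdot 64}{108}\right) \left(-55\right) = \left(\frac{551}{149} + 256 \cdot \frac{1}{108}\right) \left(-55\right) = \left(\frac{551}{149} + \frac{64}{27}\right) \left(-55\right) = \frac{24413}{4023} \left(-55\right) = - \frac{1342715}{4023}$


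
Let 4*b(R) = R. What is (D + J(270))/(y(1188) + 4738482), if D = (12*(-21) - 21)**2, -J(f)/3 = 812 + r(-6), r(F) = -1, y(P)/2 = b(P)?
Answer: 6008/394923 ≈ 0.015213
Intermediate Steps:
b(R) = R/4
y(P) = P/2 (y(P) = 2*(P/4) = P/2)
J(f) = -2433 (J(f) = -3*(812 - 1) = -3*811 = -2433)
D = 74529 (D = (-252 - 21)**2 = (-273)**2 = 74529)
(D + J(270))/(y(1188) + 4738482) = (74529 - 2433)/((1/2)*1188 + 4738482) = 72096/(594 + 4738482) = 72096/4739076 = 72096*(1/4739076) = 6008/394923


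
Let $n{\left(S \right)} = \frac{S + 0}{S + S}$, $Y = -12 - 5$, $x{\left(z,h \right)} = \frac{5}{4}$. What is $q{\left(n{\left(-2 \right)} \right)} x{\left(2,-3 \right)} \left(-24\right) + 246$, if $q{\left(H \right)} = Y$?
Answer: $756$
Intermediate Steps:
$x{\left(z,h \right)} = \frac{5}{4}$ ($x{\left(z,h \right)} = 5 \cdot \frac{1}{4} = \frac{5}{4}$)
$Y = -17$ ($Y = -12 - 5 = -17$)
$n{\left(S \right)} = \frac{1}{2}$ ($n{\left(S \right)} = \frac{S}{2 S} = S \frac{1}{2 S} = \frac{1}{2}$)
$q{\left(H \right)} = -17$
$q{\left(n{\left(-2 \right)} \right)} x{\left(2,-3 \right)} \left(-24\right) + 246 = - 17 \cdot \frac{5}{4} \left(-24\right) + 246 = \left(-17\right) \left(-30\right) + 246 = 510 + 246 = 756$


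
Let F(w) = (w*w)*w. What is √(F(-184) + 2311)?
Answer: I*√6227193 ≈ 2495.4*I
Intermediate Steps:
F(w) = w³ (F(w) = w²*w = w³)
√(F(-184) + 2311) = √((-184)³ + 2311) = √(-6229504 + 2311) = √(-6227193) = I*√6227193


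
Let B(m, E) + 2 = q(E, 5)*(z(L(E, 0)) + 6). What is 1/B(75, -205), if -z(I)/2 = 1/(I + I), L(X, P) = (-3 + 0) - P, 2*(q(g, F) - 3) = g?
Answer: -6/3793 ≈ -0.0015819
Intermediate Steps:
q(g, F) = 3 + g/2
L(X, P) = -3 - P
z(I) = -1/I (z(I) = -2/(I + I) = -2*1/(2*I) = -1/I)
B(m, E) = 17 + 19*E/6 (B(m, E) = -2 + (3 + E/2)*(-1/(-3 - 1*0) + 6) = -2 + (3 + E/2)*(-1/(-3 + 0) + 6) = -2 + (3 + E/2)*(-1/(-3) + 6) = -2 + (3 + E/2)*(-1*(-⅓) + 6) = -2 + (3 + E/2)*(⅓ + 6) = -2 + (3 + E/2)*(19/3) = -2 + (19 + 19*E/6) = 17 + 19*E/6)
1/B(75, -205) = 1/(17 + (19/6)*(-205)) = 1/(17 - 3895/6) = 1/(-3793/6) = -6/3793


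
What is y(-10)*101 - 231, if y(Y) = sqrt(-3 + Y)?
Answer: -231 + 101*I*sqrt(13) ≈ -231.0 + 364.16*I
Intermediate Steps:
y(-10)*101 - 231 = sqrt(-3 - 10)*101 - 231 = sqrt(-13)*101 - 231 = (I*sqrt(13))*101 - 231 = 101*I*sqrt(13) - 231 = -231 + 101*I*sqrt(13)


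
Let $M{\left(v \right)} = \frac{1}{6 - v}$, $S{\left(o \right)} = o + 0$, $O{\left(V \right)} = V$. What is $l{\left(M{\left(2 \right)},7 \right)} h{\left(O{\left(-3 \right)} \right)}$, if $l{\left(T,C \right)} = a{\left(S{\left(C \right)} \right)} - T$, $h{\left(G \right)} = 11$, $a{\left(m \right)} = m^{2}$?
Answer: $\frac{2145}{4} \approx 536.25$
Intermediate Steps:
$S{\left(o \right)} = o$
$l{\left(T,C \right)} = C^{2} - T$
$l{\left(M{\left(2 \right)},7 \right)} h{\left(O{\left(-3 \right)} \right)} = \left(7^{2} - - \frac{1}{-6 + 2}\right) 11 = \left(49 - - \frac{1}{-4}\right) 11 = \left(49 - \left(-1\right) \left(- \frac{1}{4}\right)\right) 11 = \left(49 - \frac{1}{4}\right) 11 = \frac{195}{4} \cdot 11 = \frac{2145}{4}$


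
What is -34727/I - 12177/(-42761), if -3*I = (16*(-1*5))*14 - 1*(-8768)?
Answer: 4548013437/327036128 ≈ 13.907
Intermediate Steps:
I = -7648/3 (I = -((16*(-1*5))*14 - 1*(-8768))/3 = -((16*(-5))*14 + 8768)/3 = -(-80*14 + 8768)/3 = -(-1120 + 8768)/3 = -⅓*7648 = -7648/3 ≈ -2549.3)
-34727/I - 12177/(-42761) = -34727/(-7648/3) - 12177/(-42761) = -34727*(-3/7648) - 12177*(-1/42761) = 104181/7648 + 12177/42761 = 4548013437/327036128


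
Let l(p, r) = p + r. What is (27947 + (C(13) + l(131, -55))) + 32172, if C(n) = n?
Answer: 60208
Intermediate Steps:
(27947 + (C(13) + l(131, -55))) + 32172 = (27947 + (13 + (131 - 55))) + 32172 = (27947 + (13 + 76)) + 32172 = (27947 + 89) + 32172 = 28036 + 32172 = 60208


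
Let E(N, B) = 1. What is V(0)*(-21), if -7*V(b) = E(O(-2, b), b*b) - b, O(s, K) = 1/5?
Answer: 3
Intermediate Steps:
O(s, K) = ⅕
V(b) = -⅐ + b/7 (V(b) = -(1 - b)/7 = -⅐ + b/7)
V(0)*(-21) = (-⅐ + (⅐)*0)*(-21) = (-⅐ + 0)*(-21) = -⅐*(-21) = 3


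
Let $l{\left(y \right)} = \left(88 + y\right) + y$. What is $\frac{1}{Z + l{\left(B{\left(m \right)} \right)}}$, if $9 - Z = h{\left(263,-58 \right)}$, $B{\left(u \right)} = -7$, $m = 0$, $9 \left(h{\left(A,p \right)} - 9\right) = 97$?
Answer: $\frac{9}{569} \approx 0.015817$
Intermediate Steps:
$h{\left(A,p \right)} = \frac{178}{9}$ ($h{\left(A,p \right)} = 9 + \frac{1}{9} \cdot 97 = 9 + \frac{97}{9} = \frac{178}{9}$)
$Z = - \frac{97}{9}$ ($Z = 9 - \frac{178}{9} = - \frac{97}{9} \approx -10.778$)
$l{\left(y \right)} = 88 + 2 y$
$\frac{1}{Z + l{\left(B{\left(m \right)} \right)}} = \frac{1}{- \frac{97}{9} + \left(88 + 2 \left(-7\right)\right)} = \frac{1}{- \frac{97}{9} + \left(88 - 14\right)} = \frac{1}{- \frac{97}{9} + 74} = \frac{1}{\frac{569}{9}} = \frac{9}{569}$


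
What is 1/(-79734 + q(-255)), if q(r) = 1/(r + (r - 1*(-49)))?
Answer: -461/36757375 ≈ -1.2542e-5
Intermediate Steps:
q(r) = 1/(49 + 2*r) (q(r) = 1/(r + (r + 49)) = 1/(r + (49 + r)) = 1/(49 + 2*r))
1/(-79734 + q(-255)) = 1/(-79734 + 1/(49 + 2*(-255))) = 1/(-79734 + 1/(49 - 510)) = 1/(-79734 + 1/(-461)) = 1/(-79734 - 1/461) = 1/(-36757375/461) = -461/36757375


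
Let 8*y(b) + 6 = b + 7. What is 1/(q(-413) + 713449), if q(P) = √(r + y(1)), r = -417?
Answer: 2853796/2036037904071 - 2*I*√1667/2036037904071 ≈ 1.4016e-6 - 4.0106e-11*I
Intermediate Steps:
y(b) = ⅛ + b/8 (y(b) = -¾ + (b + 7)/8 = -¾ + (7 + b)/8 = -¾ + (7/8 + b/8) = ⅛ + b/8)
q(P) = I*√1667/2 (q(P) = √(-417 + (⅛ + (⅛)*1)) = √(-417 + (⅛ + ⅛)) = √(-417 + ¼) = √(-1667/4) = I*√1667/2)
1/(q(-413) + 713449) = 1/(I*√1667/2 + 713449) = 1/(713449 + I*√1667/2)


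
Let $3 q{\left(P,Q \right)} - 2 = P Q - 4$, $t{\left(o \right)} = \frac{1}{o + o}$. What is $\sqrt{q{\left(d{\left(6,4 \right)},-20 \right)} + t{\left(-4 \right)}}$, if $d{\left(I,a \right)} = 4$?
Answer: $\frac{i \sqrt{3954}}{12} \approx 5.2401 i$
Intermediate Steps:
$t{\left(o \right)} = \frac{1}{2 o}$
$q{\left(P,Q \right)} = - \frac{2}{3} + \frac{P Q}{3}$ ($q{\left(P,Q \right)} = \frac{2}{3} + \frac{P Q - 4}{3} = \frac{2}{3} + \frac{-4 + P Q}{3} = \frac{2}{3} + \left(- \frac{4}{3} + \frac{P Q}{3}\right) = - \frac{2}{3} + \frac{P Q}{3}$)
$\sqrt{q{\left(d{\left(6,4 \right)},-20 \right)} + t{\left(-4 \right)}} = \sqrt{\left(- \frac{2}{3} + \frac{1}{3} \cdot 4 \left(-20\right)\right) + \frac{1}{2 \left(-4\right)}} = \sqrt{\left(- \frac{2}{3} - \frac{80}{3}\right) + \frac{1}{2} \left(- \frac{1}{4}\right)} = \sqrt{- \frac{82}{3} - \frac{1}{8}} = \sqrt{- \frac{659}{24}} = \frac{i \sqrt{3954}}{12}$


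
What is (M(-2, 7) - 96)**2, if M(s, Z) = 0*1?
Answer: 9216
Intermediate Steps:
M(s, Z) = 0
(M(-2, 7) - 96)**2 = (0 - 96)**2 = (-96)**2 = 9216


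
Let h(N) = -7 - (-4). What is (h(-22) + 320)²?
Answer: 100489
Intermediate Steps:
h(N) = -3 (h(N) = -7 - 1*(-4) = -7 + 4 = -3)
(h(-22) + 320)² = (-3 + 320)² = 317² = 100489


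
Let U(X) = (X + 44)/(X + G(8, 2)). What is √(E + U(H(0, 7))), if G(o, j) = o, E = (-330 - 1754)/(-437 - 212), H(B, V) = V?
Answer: √69614985/3245 ≈ 2.5712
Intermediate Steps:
E = 2084/649 (E = -2084/(-649) = -2084*(-1/649) = 2084/649 ≈ 3.2111)
U(X) = (44 + X)/(8 + X) (U(X) = (X + 44)/(X + 8) = (44 + X)/(8 + X))
√(E + U(H(0, 7))) = √(2084/649 + (44 + 7)/(8 + 7)) = √(2084/649 + 51/15) = √(2084/649 + (1/15)*51) = √(2084/649 + 17/5) = √(21453/3245) = √69614985/3245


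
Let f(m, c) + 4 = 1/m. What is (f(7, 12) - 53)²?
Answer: 158404/49 ≈ 3232.7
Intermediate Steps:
f(m, c) = -4 + 1/m
(f(7, 12) - 53)² = ((-4 + 1/7) - 53)² = ((-4 + ⅐) - 53)² = (-27/7 - 53)² = (-398/7)² = 158404/49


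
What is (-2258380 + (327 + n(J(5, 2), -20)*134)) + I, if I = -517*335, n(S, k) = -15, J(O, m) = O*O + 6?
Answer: -2433258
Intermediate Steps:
J(O, m) = 6 + O**2 (J(O, m) = O**2 + 6 = 6 + O**2)
I = -173195
(-2258380 + (327 + n(J(5, 2), -20)*134)) + I = (-2258380 + (327 - 15*134)) - 173195 = (-2258380 + (327 - 2010)) - 173195 = (-2258380 - 1683) - 173195 = -2260063 - 173195 = -2433258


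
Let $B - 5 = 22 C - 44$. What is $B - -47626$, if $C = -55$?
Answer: $46377$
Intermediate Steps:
$B = -1249$ ($B = 5 + \left(22 \left(-55\right) - 44\right) = 5 - 1254 = -1249$)
$B - -47626 = -1249 - -47626 = -1249 + 47626 = 46377$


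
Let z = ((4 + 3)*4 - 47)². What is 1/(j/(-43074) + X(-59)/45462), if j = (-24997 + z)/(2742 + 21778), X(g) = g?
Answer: -666886169580/849920729 ≈ -784.65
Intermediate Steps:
z = 361 (z = (7*4 - 47)² = (28 - 47)² = (-19)² = 361)
j = -6159/6130 (j = (-24997 + 361)/(2742 + 21778) = -24636/24520 = -24636*1/24520 = -6159/6130 ≈ -1.0047)
1/(j/(-43074) + X(-59)/45462) = 1/(-6159/6130/(-43074) - 59/45462) = 1/(-6159/6130*(-1/43074) - 59*1/45462) = 1/(2053/88014540 - 59/45462) = 1/(-849920729/666886169580) = -666886169580/849920729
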